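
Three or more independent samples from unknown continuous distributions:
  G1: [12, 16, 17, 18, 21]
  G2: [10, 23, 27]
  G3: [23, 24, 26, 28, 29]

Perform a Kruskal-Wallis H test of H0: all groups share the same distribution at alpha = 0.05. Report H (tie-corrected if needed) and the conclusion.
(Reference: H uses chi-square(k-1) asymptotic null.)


Step 1: Combine all N = 13 observations and assign midranks.
sorted (value, group, rank): (10,G2,1), (12,G1,2), (16,G1,3), (17,G1,4), (18,G1,5), (21,G1,6), (23,G2,7.5), (23,G3,7.5), (24,G3,9), (26,G3,10), (27,G2,11), (28,G3,12), (29,G3,13)
Step 2: Sum ranks within each group.
R_1 = 20 (n_1 = 5)
R_2 = 19.5 (n_2 = 3)
R_3 = 51.5 (n_3 = 5)
Step 3: H = 12/(N(N+1)) * sum(R_i^2/n_i) - 3(N+1)
     = 12/(13*14) * (20^2/5 + 19.5^2/3 + 51.5^2/5) - 3*14
     = 0.065934 * 737.2 - 42
     = 6.606593.
Step 4: Ties present; correction factor C = 1 - 6/(13^3 - 13) = 0.997253. Corrected H = 6.606593 / 0.997253 = 6.624793.
Step 5: Under H0, H ~ chi^2(2); p-value = 0.036429.
Step 6: alpha = 0.05. reject H0.

H = 6.6248, df = 2, p = 0.036429, reject H0.


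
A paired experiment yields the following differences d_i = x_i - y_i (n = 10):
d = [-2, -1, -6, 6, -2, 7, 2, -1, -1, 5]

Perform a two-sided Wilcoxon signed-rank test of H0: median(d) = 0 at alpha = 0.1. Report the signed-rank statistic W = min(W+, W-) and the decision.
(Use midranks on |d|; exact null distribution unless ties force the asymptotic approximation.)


Step 1: Drop any zero differences (none here) and take |d_i|.
|d| = [2, 1, 6, 6, 2, 7, 2, 1, 1, 5]
Step 2: Midrank |d_i| (ties get averaged ranks).
ranks: |2|->5, |1|->2, |6|->8.5, |6|->8.5, |2|->5, |7|->10, |2|->5, |1|->2, |1|->2, |5|->7
Step 3: Attach original signs; sum ranks with positive sign and with negative sign.
W+ = 8.5 + 10 + 5 + 7 = 30.5
W- = 5 + 2 + 8.5 + 5 + 2 + 2 = 24.5
(Check: W+ + W- = 55 should equal n(n+1)/2 = 55.)
Step 4: Test statistic W = min(W+, W-) = 24.5.
Step 5: Ties in |d|, so use the tie-corrected normal approximation.
        E[W] = n(n+1)/4 = 10*11/4 = 27.5.
        Tie groups: |d|=1 (t=3), |d|=2 (t=3), |d|=6 (t=2); sum(t^3 - t) = 54.
        Var[W] = n(n+1)(2n+1)/24 - sum(t^3-t)/48 = 2310/24 - 54/48 = 95.125.
        z = (W - E[W]) / sqrt(Var[W]) = (24.5 - 27.5) / 9.7532 = -0.3076.
        Two-sided p = 2*Phi(z) = 0.758393.
Step 6: alpha = 0.1. fail to reject H0.

W+ = 30.5, W- = 24.5, W = min = 24.5, p = 0.758393, fail to reject H0.


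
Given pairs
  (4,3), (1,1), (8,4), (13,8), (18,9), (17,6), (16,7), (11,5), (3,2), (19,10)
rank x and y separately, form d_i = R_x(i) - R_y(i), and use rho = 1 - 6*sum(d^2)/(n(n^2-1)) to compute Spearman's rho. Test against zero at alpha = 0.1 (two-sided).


Step 1: Rank x and y separately (midranks; no ties here).
rank(x): 4->3, 1->1, 8->4, 13->6, 18->9, 17->8, 16->7, 11->5, 3->2, 19->10
rank(y): 3->3, 1->1, 4->4, 8->8, 9->9, 6->6, 7->7, 5->5, 2->2, 10->10
Step 2: d_i = R_x(i) - R_y(i); compute d_i^2.
  (3-3)^2=0, (1-1)^2=0, (4-4)^2=0, (6-8)^2=4, (9-9)^2=0, (8-6)^2=4, (7-7)^2=0, (5-5)^2=0, (2-2)^2=0, (10-10)^2=0
sum(d^2) = 8.
Step 3: rho = 1 - 6*8 / (10*(10^2 - 1)) = 1 - 48/990 = 0.951515.
Step 4: Under H0, t = rho * sqrt((n-2)/(1-rho^2)) = 8.7493 ~ t(8).
Step 5: Two-sided p-value from the t-distribution with 8 df = 0.000023.
Step 6: alpha = 0.1. reject H0.

rho = 0.9515, p = 0.000023, reject H0 at alpha = 0.1.


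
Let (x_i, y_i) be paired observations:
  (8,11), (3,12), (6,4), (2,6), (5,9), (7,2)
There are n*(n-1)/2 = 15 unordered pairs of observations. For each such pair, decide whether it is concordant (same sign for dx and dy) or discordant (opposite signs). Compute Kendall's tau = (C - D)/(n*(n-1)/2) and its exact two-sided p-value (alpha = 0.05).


Step 1: Enumerate the 15 unordered pairs (i,j) with i<j and classify each by sign(x_j-x_i) * sign(y_j-y_i).
  (1,2):dx=-5,dy=+1->D; (1,3):dx=-2,dy=-7->C; (1,4):dx=-6,dy=-5->C; (1,5):dx=-3,dy=-2->C
  (1,6):dx=-1,dy=-9->C; (2,3):dx=+3,dy=-8->D; (2,4):dx=-1,dy=-6->C; (2,5):dx=+2,dy=-3->D
  (2,6):dx=+4,dy=-10->D; (3,4):dx=-4,dy=+2->D; (3,5):dx=-1,dy=+5->D; (3,6):dx=+1,dy=-2->D
  (4,5):dx=+3,dy=+3->C; (4,6):dx=+5,dy=-4->D; (5,6):dx=+2,dy=-7->D
Step 2: C = 6, D = 9, total pairs = 15.
Step 3: tau = (C - D)/(n(n-1)/2) = (6 - 9)/15 = -0.200000.
Step 4: Exact two-sided p-value (enumerate n! = 720 permutations of y under H0): p = 0.719444.
Step 5: alpha = 0.05. fail to reject H0.

tau_b = -0.2000 (C=6, D=9), p = 0.719444, fail to reject H0.


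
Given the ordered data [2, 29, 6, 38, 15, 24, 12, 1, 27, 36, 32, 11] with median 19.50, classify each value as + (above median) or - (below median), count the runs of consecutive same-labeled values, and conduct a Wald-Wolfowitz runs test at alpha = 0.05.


Step 1: Compute median = 19.50; label A = above, B = below.
Labels in order: BABABABBAAAB  (n_A = 6, n_B = 6)
Step 2: Count runs R = 9.
Step 3: Under H0 (random ordering), E[R] = 2*n_A*n_B/(n_A+n_B) + 1 = 2*6*6/12 + 1 = 7.0000.
        Var[R] = 2*n_A*n_B*(2*n_A*n_B - n_A - n_B) / ((n_A+n_B)^2 * (n_A+n_B-1)) = 4320/1584 = 2.7273.
        SD[R] = 1.6514.
Step 4: Continuity-corrected z = (R - 0.5 - E[R]) / SD[R] = (9 - 0.5 - 7.0000) / 1.6514 = 0.9083.
Step 5: Two-sided p-value via normal approximation = 2*(1 - Phi(|z|)) = 0.363722.
Step 6: alpha = 0.05. fail to reject H0.

R = 9, z = 0.9083, p = 0.363722, fail to reject H0.


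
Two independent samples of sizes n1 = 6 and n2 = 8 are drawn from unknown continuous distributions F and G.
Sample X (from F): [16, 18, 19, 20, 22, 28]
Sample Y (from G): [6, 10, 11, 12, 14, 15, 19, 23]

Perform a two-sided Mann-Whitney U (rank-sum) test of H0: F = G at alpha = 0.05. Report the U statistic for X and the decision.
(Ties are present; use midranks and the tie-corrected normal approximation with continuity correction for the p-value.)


Step 1: Combine and sort all 14 observations; assign midranks.
sorted (value, group): (6,Y), (10,Y), (11,Y), (12,Y), (14,Y), (15,Y), (16,X), (18,X), (19,X), (19,Y), (20,X), (22,X), (23,Y), (28,X)
ranks: 6->1, 10->2, 11->3, 12->4, 14->5, 15->6, 16->7, 18->8, 19->9.5, 19->9.5, 20->11, 22->12, 23->13, 28->14
Step 2: Rank sum for X: R1 = 7 + 8 + 9.5 + 11 + 12 + 14 = 61.5.
Step 3: U_X = R1 - n1(n1+1)/2 = 61.5 - 6*7/2 = 61.5 - 21 = 40.5.
       U_Y = n1*n2 - U_X = 48 - 40.5 = 7.5.
Step 4: Ties are present, so use the tie-corrected normal approximation (with continuity correction) for the p-value.
Step 5: p-value = 0.038653; compare to alpha = 0.05. reject H0.

U_X = 40.5, p = 0.038653, reject H0 at alpha = 0.05.


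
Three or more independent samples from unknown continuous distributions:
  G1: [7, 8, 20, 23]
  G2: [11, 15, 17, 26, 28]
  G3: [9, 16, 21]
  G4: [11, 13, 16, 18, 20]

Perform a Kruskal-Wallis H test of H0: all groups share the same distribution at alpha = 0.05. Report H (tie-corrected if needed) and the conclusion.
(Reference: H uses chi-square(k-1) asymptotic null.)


Step 1: Combine all N = 17 observations and assign midranks.
sorted (value, group, rank): (7,G1,1), (8,G1,2), (9,G3,3), (11,G2,4.5), (11,G4,4.5), (13,G4,6), (15,G2,7), (16,G3,8.5), (16,G4,8.5), (17,G2,10), (18,G4,11), (20,G1,12.5), (20,G4,12.5), (21,G3,14), (23,G1,15), (26,G2,16), (28,G2,17)
Step 2: Sum ranks within each group.
R_1 = 30.5 (n_1 = 4)
R_2 = 54.5 (n_2 = 5)
R_3 = 25.5 (n_3 = 3)
R_4 = 42.5 (n_4 = 5)
Step 3: H = 12/(N(N+1)) * sum(R_i^2/n_i) - 3(N+1)
     = 12/(17*18) * (30.5^2/4 + 54.5^2/5 + 25.5^2/3 + 42.5^2/5) - 3*18
     = 0.039216 * 1404.61 - 54
     = 1.082843.
Step 4: Ties present; correction factor C = 1 - 18/(17^3 - 17) = 0.996324. Corrected H = 1.082843 / 0.996324 = 1.086839.
Step 5: Under H0, H ~ chi^2(3); p-value = 0.780252.
Step 6: alpha = 0.05. fail to reject H0.

H = 1.0868, df = 3, p = 0.780252, fail to reject H0.


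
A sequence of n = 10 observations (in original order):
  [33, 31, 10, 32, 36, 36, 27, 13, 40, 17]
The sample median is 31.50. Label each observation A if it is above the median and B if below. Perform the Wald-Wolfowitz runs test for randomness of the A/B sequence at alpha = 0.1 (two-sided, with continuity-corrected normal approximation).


Step 1: Compute median = 31.50; label A = above, B = below.
Labels in order: ABBAAABBAB  (n_A = 5, n_B = 5)
Step 2: Count runs R = 6.
Step 3: Under H0 (random ordering), E[R] = 2*n_A*n_B/(n_A+n_B) + 1 = 2*5*5/10 + 1 = 6.0000.
        Var[R] = 2*n_A*n_B*(2*n_A*n_B - n_A - n_B) / ((n_A+n_B)^2 * (n_A+n_B-1)) = 2000/900 = 2.2222.
        SD[R] = 1.4907.
Step 4: R = E[R], so z = 0 with no continuity correction.
Step 5: Two-sided p-value via normal approximation = 2*(1 - Phi(|z|)) = 1.000000.
Step 6: alpha = 0.1. fail to reject H0.

R = 6, z = 0.0000, p = 1.000000, fail to reject H0.


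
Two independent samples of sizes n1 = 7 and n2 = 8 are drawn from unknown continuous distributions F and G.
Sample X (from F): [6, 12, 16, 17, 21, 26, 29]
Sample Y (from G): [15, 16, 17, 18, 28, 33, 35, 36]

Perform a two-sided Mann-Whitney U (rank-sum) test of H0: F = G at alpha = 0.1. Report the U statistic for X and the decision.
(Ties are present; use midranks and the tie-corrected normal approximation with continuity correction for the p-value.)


Step 1: Combine and sort all 15 observations; assign midranks.
sorted (value, group): (6,X), (12,X), (15,Y), (16,X), (16,Y), (17,X), (17,Y), (18,Y), (21,X), (26,X), (28,Y), (29,X), (33,Y), (35,Y), (36,Y)
ranks: 6->1, 12->2, 15->3, 16->4.5, 16->4.5, 17->6.5, 17->6.5, 18->8, 21->9, 26->10, 28->11, 29->12, 33->13, 35->14, 36->15
Step 2: Rank sum for X: R1 = 1 + 2 + 4.5 + 6.5 + 9 + 10 + 12 = 45.
Step 3: U_X = R1 - n1(n1+1)/2 = 45 - 7*8/2 = 45 - 28 = 17.
       U_Y = n1*n2 - U_X = 56 - 17 = 39.
Step 4: Ties are present, so use the tie-corrected normal approximation (with continuity correction) for the p-value.
Step 5: p-value = 0.223485; compare to alpha = 0.1. fail to reject H0.

U_X = 17, p = 0.223485, fail to reject H0 at alpha = 0.1.


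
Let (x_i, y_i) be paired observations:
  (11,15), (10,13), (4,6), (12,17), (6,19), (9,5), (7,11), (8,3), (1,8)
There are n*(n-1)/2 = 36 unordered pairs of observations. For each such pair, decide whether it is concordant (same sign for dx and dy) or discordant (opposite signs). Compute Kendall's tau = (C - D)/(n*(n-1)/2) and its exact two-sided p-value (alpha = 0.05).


Step 1: Enumerate the 36 unordered pairs (i,j) with i<j and classify each by sign(x_j-x_i) * sign(y_j-y_i).
  (1,2):dx=-1,dy=-2->C; (1,3):dx=-7,dy=-9->C; (1,4):dx=+1,dy=+2->C; (1,5):dx=-5,dy=+4->D
  (1,6):dx=-2,dy=-10->C; (1,7):dx=-4,dy=-4->C; (1,8):dx=-3,dy=-12->C; (1,9):dx=-10,dy=-7->C
  (2,3):dx=-6,dy=-7->C; (2,4):dx=+2,dy=+4->C; (2,5):dx=-4,dy=+6->D; (2,6):dx=-1,dy=-8->C
  (2,7):dx=-3,dy=-2->C; (2,8):dx=-2,dy=-10->C; (2,9):dx=-9,dy=-5->C; (3,4):dx=+8,dy=+11->C
  (3,5):dx=+2,dy=+13->C; (3,6):dx=+5,dy=-1->D; (3,7):dx=+3,dy=+5->C; (3,8):dx=+4,dy=-3->D
  (3,9):dx=-3,dy=+2->D; (4,5):dx=-6,dy=+2->D; (4,6):dx=-3,dy=-12->C; (4,7):dx=-5,dy=-6->C
  (4,8):dx=-4,dy=-14->C; (4,9):dx=-11,dy=-9->C; (5,6):dx=+3,dy=-14->D; (5,7):dx=+1,dy=-8->D
  (5,8):dx=+2,dy=-16->D; (5,9):dx=-5,dy=-11->C; (6,7):dx=-2,dy=+6->D; (6,8):dx=-1,dy=-2->C
  (6,9):dx=-8,dy=+3->D; (7,8):dx=+1,dy=-8->D; (7,9):dx=-6,dy=-3->C; (8,9):dx=-7,dy=+5->D
Step 2: C = 23, D = 13, total pairs = 36.
Step 3: tau = (C - D)/(n(n-1)/2) = (23 - 13)/36 = 0.277778.
Step 4: Exact two-sided p-value (enumerate n! = 362880 permutations of y under H0): p = 0.358488.
Step 5: alpha = 0.05. fail to reject H0.

tau_b = 0.2778 (C=23, D=13), p = 0.358488, fail to reject H0.


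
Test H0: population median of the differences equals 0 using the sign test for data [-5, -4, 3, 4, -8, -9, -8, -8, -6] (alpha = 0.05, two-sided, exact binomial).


Step 1: Discard zero differences. Original n = 9; n_eff = number of nonzero differences = 9.
Nonzero differences (with sign): -5, -4, +3, +4, -8, -9, -8, -8, -6
Step 2: Count signs: positive = 2, negative = 7.
Step 3: Under H0: P(positive) = 0.5, so the number of positives S ~ Bin(9, 0.5).
Step 4: Two-sided exact p-value = sum of Bin(9,0.5) probabilities at or below the observed probability = 0.179688.
Step 5: alpha = 0.05. fail to reject H0.

n_eff = 9, pos = 2, neg = 7, p = 0.179688, fail to reject H0.


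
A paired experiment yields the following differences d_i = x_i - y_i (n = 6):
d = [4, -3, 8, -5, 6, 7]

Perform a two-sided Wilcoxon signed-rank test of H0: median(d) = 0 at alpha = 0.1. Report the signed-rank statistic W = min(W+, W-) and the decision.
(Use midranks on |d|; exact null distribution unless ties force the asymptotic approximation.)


Step 1: Drop any zero differences (none here) and take |d_i|.
|d| = [4, 3, 8, 5, 6, 7]
Step 2: Midrank |d_i| (ties get averaged ranks).
ranks: |4|->2, |3|->1, |8|->6, |5|->3, |6|->4, |7|->5
Step 3: Attach original signs; sum ranks with positive sign and with negative sign.
W+ = 2 + 6 + 4 + 5 = 17
W- = 1 + 3 = 4
(Check: W+ + W- = 21 should equal n(n+1)/2 = 21.)
Step 4: Test statistic W = min(W+, W-) = 4.
Step 5: No ties, so the exact null distribution over the 2^6 = 64 sign assignments gives the two-sided p-value = 0.218750.
Step 6: alpha = 0.1. fail to reject H0.

W+ = 17, W- = 4, W = min = 4, p = 0.218750, fail to reject H0.


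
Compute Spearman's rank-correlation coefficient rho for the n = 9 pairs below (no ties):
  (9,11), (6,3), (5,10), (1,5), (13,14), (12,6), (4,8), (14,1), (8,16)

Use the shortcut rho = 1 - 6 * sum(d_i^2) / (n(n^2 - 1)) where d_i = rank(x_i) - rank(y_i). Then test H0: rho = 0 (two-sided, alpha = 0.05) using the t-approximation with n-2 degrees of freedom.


Step 1: Rank x and y separately (midranks; no ties here).
rank(x): 9->6, 6->4, 5->3, 1->1, 13->8, 12->7, 4->2, 14->9, 8->5
rank(y): 11->7, 3->2, 10->6, 5->3, 14->8, 6->4, 8->5, 1->1, 16->9
Step 2: d_i = R_x(i) - R_y(i); compute d_i^2.
  (6-7)^2=1, (4-2)^2=4, (3-6)^2=9, (1-3)^2=4, (8-8)^2=0, (7-4)^2=9, (2-5)^2=9, (9-1)^2=64, (5-9)^2=16
sum(d^2) = 116.
Step 3: rho = 1 - 6*116 / (9*(9^2 - 1)) = 1 - 696/720 = 0.033333.
Step 4: Under H0, t = rho * sqrt((n-2)/(1-rho^2)) = 0.0882 ~ t(7).
Step 5: Two-sided p-value from the t-distribution with 7 df = 0.932157.
Step 6: alpha = 0.05. fail to reject H0.

rho = 0.0333, p = 0.932157, fail to reject H0 at alpha = 0.05.


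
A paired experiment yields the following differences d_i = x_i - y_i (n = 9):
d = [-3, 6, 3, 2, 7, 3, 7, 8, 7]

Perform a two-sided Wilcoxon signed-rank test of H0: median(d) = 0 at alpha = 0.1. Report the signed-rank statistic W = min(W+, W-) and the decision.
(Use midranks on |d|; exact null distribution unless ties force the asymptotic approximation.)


Step 1: Drop any zero differences (none here) and take |d_i|.
|d| = [3, 6, 3, 2, 7, 3, 7, 8, 7]
Step 2: Midrank |d_i| (ties get averaged ranks).
ranks: |3|->3, |6|->5, |3|->3, |2|->1, |7|->7, |3|->3, |7|->7, |8|->9, |7|->7
Step 3: Attach original signs; sum ranks with positive sign and with negative sign.
W+ = 5 + 3 + 1 + 7 + 3 + 7 + 9 + 7 = 42
W- = 3 = 3
(Check: W+ + W- = 45 should equal n(n+1)/2 = 45.)
Step 4: Test statistic W = min(W+, W-) = 3.
Step 5: Ties in |d|, so use the tie-corrected normal approximation.
        E[W] = n(n+1)/4 = 9*10/4 = 22.5.
        Tie groups: |d|=3 (t=3), |d|=7 (t=3); sum(t^3 - t) = 48.
        Var[W] = n(n+1)(2n+1)/24 - sum(t^3-t)/48 = 1710/24 - 48/48 = 70.25.
        z = (W - E[W]) / sqrt(Var[W]) = (3 - 22.5) / 8.3815 = -2.3265.
        Two-sided p = 2*Phi(z) = 0.019989.
Step 6: alpha = 0.1. reject H0.

W+ = 42, W- = 3, W = min = 3, p = 0.019989, reject H0.


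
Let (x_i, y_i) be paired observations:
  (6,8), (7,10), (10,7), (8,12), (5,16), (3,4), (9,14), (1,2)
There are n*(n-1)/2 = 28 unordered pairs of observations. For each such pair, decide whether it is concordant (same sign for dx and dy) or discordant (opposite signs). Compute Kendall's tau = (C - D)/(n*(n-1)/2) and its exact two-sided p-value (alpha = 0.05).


Step 1: Enumerate the 28 unordered pairs (i,j) with i<j and classify each by sign(x_j-x_i) * sign(y_j-y_i).
  (1,2):dx=+1,dy=+2->C; (1,3):dx=+4,dy=-1->D; (1,4):dx=+2,dy=+4->C; (1,5):dx=-1,dy=+8->D
  (1,6):dx=-3,dy=-4->C; (1,7):dx=+3,dy=+6->C; (1,8):dx=-5,dy=-6->C; (2,3):dx=+3,dy=-3->D
  (2,4):dx=+1,dy=+2->C; (2,5):dx=-2,dy=+6->D; (2,6):dx=-4,dy=-6->C; (2,7):dx=+2,dy=+4->C
  (2,8):dx=-6,dy=-8->C; (3,4):dx=-2,dy=+5->D; (3,5):dx=-5,dy=+9->D; (3,6):dx=-7,dy=-3->C
  (3,7):dx=-1,dy=+7->D; (3,8):dx=-9,dy=-5->C; (4,5):dx=-3,dy=+4->D; (4,6):dx=-5,dy=-8->C
  (4,7):dx=+1,dy=+2->C; (4,8):dx=-7,dy=-10->C; (5,6):dx=-2,dy=-12->C; (5,7):dx=+4,dy=-2->D
  (5,8):dx=-4,dy=-14->C; (6,7):dx=+6,dy=+10->C; (6,8):dx=-2,dy=-2->C; (7,8):dx=-8,dy=-12->C
Step 2: C = 19, D = 9, total pairs = 28.
Step 3: tau = (C - D)/(n(n-1)/2) = (19 - 9)/28 = 0.357143.
Step 4: Exact two-sided p-value (enumerate n! = 40320 permutations of y under H0): p = 0.275099.
Step 5: alpha = 0.05. fail to reject H0.

tau_b = 0.3571 (C=19, D=9), p = 0.275099, fail to reject H0.


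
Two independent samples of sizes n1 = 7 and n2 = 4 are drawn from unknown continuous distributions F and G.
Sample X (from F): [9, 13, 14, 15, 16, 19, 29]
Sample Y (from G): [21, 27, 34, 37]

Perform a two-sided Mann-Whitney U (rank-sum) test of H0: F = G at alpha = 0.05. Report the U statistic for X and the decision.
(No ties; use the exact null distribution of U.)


Step 1: Combine and sort all 11 observations; assign midranks.
sorted (value, group): (9,X), (13,X), (14,X), (15,X), (16,X), (19,X), (21,Y), (27,Y), (29,X), (34,Y), (37,Y)
ranks: 9->1, 13->2, 14->3, 15->4, 16->5, 19->6, 21->7, 27->8, 29->9, 34->10, 37->11
Step 2: Rank sum for X: R1 = 1 + 2 + 3 + 4 + 5 + 6 + 9 = 30.
Step 3: U_X = R1 - n1(n1+1)/2 = 30 - 7*8/2 = 30 - 28 = 2.
       U_Y = n1*n2 - U_X = 28 - 2 = 26.
Step 4: No ties, so the exact null distribution of U (based on enumerating the C(11,7) = 330 equally likely rank assignments) gives the two-sided p-value.
Step 5: p-value = 0.024242; compare to alpha = 0.05. reject H0.

U_X = 2, p = 0.024242, reject H0 at alpha = 0.05.


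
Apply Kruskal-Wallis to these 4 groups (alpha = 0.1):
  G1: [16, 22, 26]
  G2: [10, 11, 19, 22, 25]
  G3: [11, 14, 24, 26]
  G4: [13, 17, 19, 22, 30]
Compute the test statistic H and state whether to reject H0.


Step 1: Combine all N = 17 observations and assign midranks.
sorted (value, group, rank): (10,G2,1), (11,G2,2.5), (11,G3,2.5), (13,G4,4), (14,G3,5), (16,G1,6), (17,G4,7), (19,G2,8.5), (19,G4,8.5), (22,G1,11), (22,G2,11), (22,G4,11), (24,G3,13), (25,G2,14), (26,G1,15.5), (26,G3,15.5), (30,G4,17)
Step 2: Sum ranks within each group.
R_1 = 32.5 (n_1 = 3)
R_2 = 37 (n_2 = 5)
R_3 = 36 (n_3 = 4)
R_4 = 47.5 (n_4 = 5)
Step 3: H = 12/(N(N+1)) * sum(R_i^2/n_i) - 3(N+1)
     = 12/(17*18) * (32.5^2/3 + 37^2/5 + 36^2/4 + 47.5^2/5) - 3*18
     = 0.039216 * 1401.13 - 54
     = 0.946405.
Step 4: Ties present; correction factor C = 1 - 42/(17^3 - 17) = 0.991422. Corrected H = 0.946405 / 0.991422 = 0.954594.
Step 5: Under H0, H ~ chi^2(3); p-value = 0.812237.
Step 6: alpha = 0.1. fail to reject H0.

H = 0.9546, df = 3, p = 0.812237, fail to reject H0.


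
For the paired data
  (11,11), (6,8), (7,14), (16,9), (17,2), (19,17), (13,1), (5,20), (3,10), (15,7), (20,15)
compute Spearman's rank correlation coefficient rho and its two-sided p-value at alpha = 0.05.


Step 1: Rank x and y separately (midranks; no ties here).
rank(x): 11->5, 6->3, 7->4, 16->8, 17->9, 19->10, 13->6, 5->2, 3->1, 15->7, 20->11
rank(y): 11->7, 8->4, 14->8, 9->5, 2->2, 17->10, 1->1, 20->11, 10->6, 7->3, 15->9
Step 2: d_i = R_x(i) - R_y(i); compute d_i^2.
  (5-7)^2=4, (3-4)^2=1, (4-8)^2=16, (8-5)^2=9, (9-2)^2=49, (10-10)^2=0, (6-1)^2=25, (2-11)^2=81, (1-6)^2=25, (7-3)^2=16, (11-9)^2=4
sum(d^2) = 230.
Step 3: rho = 1 - 6*230 / (11*(11^2 - 1)) = 1 - 1380/1320 = -0.045455.
Step 4: Under H0, t = rho * sqrt((n-2)/(1-rho^2)) = -0.1365 ~ t(9).
Step 5: Two-sided p-value from the t-distribution with 9 df = 0.894427.
Step 6: alpha = 0.05. fail to reject H0.

rho = -0.0455, p = 0.894427, fail to reject H0 at alpha = 0.05.


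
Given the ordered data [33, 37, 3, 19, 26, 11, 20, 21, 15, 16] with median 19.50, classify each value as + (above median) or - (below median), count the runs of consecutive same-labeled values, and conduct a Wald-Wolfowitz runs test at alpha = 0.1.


Step 1: Compute median = 19.50; label A = above, B = below.
Labels in order: AABBABAABB  (n_A = 5, n_B = 5)
Step 2: Count runs R = 6.
Step 3: Under H0 (random ordering), E[R] = 2*n_A*n_B/(n_A+n_B) + 1 = 2*5*5/10 + 1 = 6.0000.
        Var[R] = 2*n_A*n_B*(2*n_A*n_B - n_A - n_B) / ((n_A+n_B)^2 * (n_A+n_B-1)) = 2000/900 = 2.2222.
        SD[R] = 1.4907.
Step 4: R = E[R], so z = 0 with no continuity correction.
Step 5: Two-sided p-value via normal approximation = 2*(1 - Phi(|z|)) = 1.000000.
Step 6: alpha = 0.1. fail to reject H0.

R = 6, z = 0.0000, p = 1.000000, fail to reject H0.


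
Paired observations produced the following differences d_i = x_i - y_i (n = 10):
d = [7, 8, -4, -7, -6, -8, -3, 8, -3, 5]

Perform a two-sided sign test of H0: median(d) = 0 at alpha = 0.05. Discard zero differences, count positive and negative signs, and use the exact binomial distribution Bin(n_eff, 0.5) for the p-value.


Step 1: Discard zero differences. Original n = 10; n_eff = number of nonzero differences = 10.
Nonzero differences (with sign): +7, +8, -4, -7, -6, -8, -3, +8, -3, +5
Step 2: Count signs: positive = 4, negative = 6.
Step 3: Under H0: P(positive) = 0.5, so the number of positives S ~ Bin(10, 0.5).
Step 4: Two-sided exact p-value = sum of Bin(10,0.5) probabilities at or below the observed probability = 0.753906.
Step 5: alpha = 0.05. fail to reject H0.

n_eff = 10, pos = 4, neg = 6, p = 0.753906, fail to reject H0.


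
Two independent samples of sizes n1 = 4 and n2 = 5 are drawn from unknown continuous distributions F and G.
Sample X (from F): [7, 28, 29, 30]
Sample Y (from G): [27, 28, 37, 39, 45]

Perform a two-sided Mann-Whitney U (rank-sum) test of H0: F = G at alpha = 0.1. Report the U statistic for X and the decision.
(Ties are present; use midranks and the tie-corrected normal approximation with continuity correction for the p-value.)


Step 1: Combine and sort all 9 observations; assign midranks.
sorted (value, group): (7,X), (27,Y), (28,X), (28,Y), (29,X), (30,X), (37,Y), (39,Y), (45,Y)
ranks: 7->1, 27->2, 28->3.5, 28->3.5, 29->5, 30->6, 37->7, 39->8, 45->9
Step 2: Rank sum for X: R1 = 1 + 3.5 + 5 + 6 = 15.5.
Step 3: U_X = R1 - n1(n1+1)/2 = 15.5 - 4*5/2 = 15.5 - 10 = 5.5.
       U_Y = n1*n2 - U_X = 20 - 5.5 = 14.5.
Step 4: Ties are present, so use the tie-corrected normal approximation (with continuity correction) for the p-value.
Step 5: p-value = 0.325163; compare to alpha = 0.1. fail to reject H0.

U_X = 5.5, p = 0.325163, fail to reject H0 at alpha = 0.1.


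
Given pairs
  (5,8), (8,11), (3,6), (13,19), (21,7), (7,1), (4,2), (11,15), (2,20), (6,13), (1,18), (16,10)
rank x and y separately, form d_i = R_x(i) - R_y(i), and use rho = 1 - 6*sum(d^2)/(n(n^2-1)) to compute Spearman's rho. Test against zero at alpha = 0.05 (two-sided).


Step 1: Rank x and y separately (midranks; no ties here).
rank(x): 5->5, 8->8, 3->3, 13->10, 21->12, 7->7, 4->4, 11->9, 2->2, 6->6, 1->1, 16->11
rank(y): 8->5, 11->7, 6->3, 19->11, 7->4, 1->1, 2->2, 15->9, 20->12, 13->8, 18->10, 10->6
Step 2: d_i = R_x(i) - R_y(i); compute d_i^2.
  (5-5)^2=0, (8-7)^2=1, (3-3)^2=0, (10-11)^2=1, (12-4)^2=64, (7-1)^2=36, (4-2)^2=4, (9-9)^2=0, (2-12)^2=100, (6-8)^2=4, (1-10)^2=81, (11-6)^2=25
sum(d^2) = 316.
Step 3: rho = 1 - 6*316 / (12*(12^2 - 1)) = 1 - 1896/1716 = -0.104895.
Step 4: Under H0, t = rho * sqrt((n-2)/(1-rho^2)) = -0.3335 ~ t(10).
Step 5: Two-sided p-value from the t-distribution with 10 df = 0.745609.
Step 6: alpha = 0.05. fail to reject H0.

rho = -0.1049, p = 0.745609, fail to reject H0 at alpha = 0.05.


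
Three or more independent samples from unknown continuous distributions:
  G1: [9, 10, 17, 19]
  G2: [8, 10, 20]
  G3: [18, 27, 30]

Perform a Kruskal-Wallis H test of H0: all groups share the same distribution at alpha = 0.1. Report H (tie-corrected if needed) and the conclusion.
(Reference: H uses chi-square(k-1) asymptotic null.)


Step 1: Combine all N = 10 observations and assign midranks.
sorted (value, group, rank): (8,G2,1), (9,G1,2), (10,G1,3.5), (10,G2,3.5), (17,G1,5), (18,G3,6), (19,G1,7), (20,G2,8), (27,G3,9), (30,G3,10)
Step 2: Sum ranks within each group.
R_1 = 17.5 (n_1 = 4)
R_2 = 12.5 (n_2 = 3)
R_3 = 25 (n_3 = 3)
Step 3: H = 12/(N(N+1)) * sum(R_i^2/n_i) - 3(N+1)
     = 12/(10*11) * (17.5^2/4 + 12.5^2/3 + 25^2/3) - 3*11
     = 0.109091 * 336.979 - 33
     = 3.761364.
Step 4: Ties present; correction factor C = 1 - 6/(10^3 - 10) = 0.993939. Corrected H = 3.761364 / 0.993939 = 3.784299.
Step 5: Under H0, H ~ chi^2(2); p-value = 0.150747.
Step 6: alpha = 0.1. fail to reject H0.

H = 3.7843, df = 2, p = 0.150747, fail to reject H0.


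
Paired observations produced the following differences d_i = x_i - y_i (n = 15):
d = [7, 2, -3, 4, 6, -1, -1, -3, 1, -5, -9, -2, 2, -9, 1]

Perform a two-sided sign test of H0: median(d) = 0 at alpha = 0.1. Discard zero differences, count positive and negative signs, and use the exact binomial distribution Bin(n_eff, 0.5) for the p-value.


Step 1: Discard zero differences. Original n = 15; n_eff = number of nonzero differences = 15.
Nonzero differences (with sign): +7, +2, -3, +4, +6, -1, -1, -3, +1, -5, -9, -2, +2, -9, +1
Step 2: Count signs: positive = 7, negative = 8.
Step 3: Under H0: P(positive) = 0.5, so the number of positives S ~ Bin(15, 0.5).
Step 4: Two-sided exact p-value = sum of Bin(15,0.5) probabilities at or below the observed probability = 1.000000.
Step 5: alpha = 0.1. fail to reject H0.

n_eff = 15, pos = 7, neg = 8, p = 1.000000, fail to reject H0.


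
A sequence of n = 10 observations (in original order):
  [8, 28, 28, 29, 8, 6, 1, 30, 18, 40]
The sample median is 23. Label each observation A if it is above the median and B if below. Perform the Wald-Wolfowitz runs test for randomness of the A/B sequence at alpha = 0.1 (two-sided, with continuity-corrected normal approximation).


Step 1: Compute median = 23; label A = above, B = below.
Labels in order: BAAABBBABA  (n_A = 5, n_B = 5)
Step 2: Count runs R = 6.
Step 3: Under H0 (random ordering), E[R] = 2*n_A*n_B/(n_A+n_B) + 1 = 2*5*5/10 + 1 = 6.0000.
        Var[R] = 2*n_A*n_B*(2*n_A*n_B - n_A - n_B) / ((n_A+n_B)^2 * (n_A+n_B-1)) = 2000/900 = 2.2222.
        SD[R] = 1.4907.
Step 4: R = E[R], so z = 0 with no continuity correction.
Step 5: Two-sided p-value via normal approximation = 2*(1 - Phi(|z|)) = 1.000000.
Step 6: alpha = 0.1. fail to reject H0.

R = 6, z = 0.0000, p = 1.000000, fail to reject H0.


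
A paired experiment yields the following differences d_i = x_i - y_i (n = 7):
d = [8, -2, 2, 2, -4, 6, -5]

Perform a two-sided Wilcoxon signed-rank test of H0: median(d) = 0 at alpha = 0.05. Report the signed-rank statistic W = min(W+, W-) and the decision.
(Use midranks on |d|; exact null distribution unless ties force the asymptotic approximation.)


Step 1: Drop any zero differences (none here) and take |d_i|.
|d| = [8, 2, 2, 2, 4, 6, 5]
Step 2: Midrank |d_i| (ties get averaged ranks).
ranks: |8|->7, |2|->2, |2|->2, |2|->2, |4|->4, |6|->6, |5|->5
Step 3: Attach original signs; sum ranks with positive sign and with negative sign.
W+ = 7 + 2 + 2 + 6 = 17
W- = 2 + 4 + 5 = 11
(Check: W+ + W- = 28 should equal n(n+1)/2 = 28.)
Step 4: Test statistic W = min(W+, W-) = 11.
Step 5: Ties in |d|, so use the tie-corrected normal approximation.
        E[W] = n(n+1)/4 = 7*8/4 = 14.
        Tie groups: |d|=2 (t=3); sum(t^3 - t) = 24.
        Var[W] = n(n+1)(2n+1)/24 - sum(t^3-t)/48 = 840/24 - 24/48 = 34.5.
        z = (W - E[W]) / sqrt(Var[W]) = (11 - 14) / 5.8737 = -0.5108.
        Two-sided p = 2*Phi(z) = 0.609523.
Step 6: alpha = 0.05. fail to reject H0.

W+ = 17, W- = 11, W = min = 11, p = 0.609523, fail to reject H0.


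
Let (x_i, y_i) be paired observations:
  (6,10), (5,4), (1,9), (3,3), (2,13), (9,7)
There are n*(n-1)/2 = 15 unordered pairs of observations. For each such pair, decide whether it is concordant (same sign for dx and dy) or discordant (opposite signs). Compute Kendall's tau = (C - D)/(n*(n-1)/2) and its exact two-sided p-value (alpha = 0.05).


Step 1: Enumerate the 15 unordered pairs (i,j) with i<j and classify each by sign(x_j-x_i) * sign(y_j-y_i).
  (1,2):dx=-1,dy=-6->C; (1,3):dx=-5,dy=-1->C; (1,4):dx=-3,dy=-7->C; (1,5):dx=-4,dy=+3->D
  (1,6):dx=+3,dy=-3->D; (2,3):dx=-4,dy=+5->D; (2,4):dx=-2,dy=-1->C; (2,5):dx=-3,dy=+9->D
  (2,6):dx=+4,dy=+3->C; (3,4):dx=+2,dy=-6->D; (3,5):dx=+1,dy=+4->C; (3,6):dx=+8,dy=-2->D
  (4,5):dx=-1,dy=+10->D; (4,6):dx=+6,dy=+4->C; (5,6):dx=+7,dy=-6->D
Step 2: C = 7, D = 8, total pairs = 15.
Step 3: tau = (C - D)/(n(n-1)/2) = (7 - 8)/15 = -0.066667.
Step 4: Exact two-sided p-value (enumerate n! = 720 permutations of y under H0): p = 1.000000.
Step 5: alpha = 0.05. fail to reject H0.

tau_b = -0.0667 (C=7, D=8), p = 1.000000, fail to reject H0.


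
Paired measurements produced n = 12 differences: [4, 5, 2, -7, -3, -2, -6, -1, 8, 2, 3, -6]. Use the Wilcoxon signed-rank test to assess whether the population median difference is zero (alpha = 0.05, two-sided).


Step 1: Drop any zero differences (none here) and take |d_i|.
|d| = [4, 5, 2, 7, 3, 2, 6, 1, 8, 2, 3, 6]
Step 2: Midrank |d_i| (ties get averaged ranks).
ranks: |4|->7, |5|->8, |2|->3, |7|->11, |3|->5.5, |2|->3, |6|->9.5, |1|->1, |8|->12, |2|->3, |3|->5.5, |6|->9.5
Step 3: Attach original signs; sum ranks with positive sign and with negative sign.
W+ = 7 + 8 + 3 + 12 + 3 + 5.5 = 38.5
W- = 11 + 5.5 + 3 + 9.5 + 1 + 9.5 = 39.5
(Check: W+ + W- = 78 should equal n(n+1)/2 = 78.)
Step 4: Test statistic W = min(W+, W-) = 38.5.
Step 5: Ties in |d|, so use the tie-corrected normal approximation.
        E[W] = n(n+1)/4 = 12*13/4 = 39.
        Tie groups: |d|=2 (t=3), |d|=3 (t=2), |d|=6 (t=2); sum(t^3 - t) = 36.
        Var[W] = n(n+1)(2n+1)/24 - sum(t^3-t)/48 = 3900/24 - 36/48 = 161.75.
        z = (W - E[W]) / sqrt(Var[W]) = (38.5 - 39) / 12.7181 = -0.0393.
        Two-sided p = 2*Phi(z) = 0.968640.
Step 6: alpha = 0.05. fail to reject H0.

W+ = 38.5, W- = 39.5, W = min = 38.5, p = 0.968640, fail to reject H0.


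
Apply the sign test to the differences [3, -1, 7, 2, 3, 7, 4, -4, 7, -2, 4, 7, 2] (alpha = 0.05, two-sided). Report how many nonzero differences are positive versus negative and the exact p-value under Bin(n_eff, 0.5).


Step 1: Discard zero differences. Original n = 13; n_eff = number of nonzero differences = 13.
Nonzero differences (with sign): +3, -1, +7, +2, +3, +7, +4, -4, +7, -2, +4, +7, +2
Step 2: Count signs: positive = 10, negative = 3.
Step 3: Under H0: P(positive) = 0.5, so the number of positives S ~ Bin(13, 0.5).
Step 4: Two-sided exact p-value = sum of Bin(13,0.5) probabilities at or below the observed probability = 0.092285.
Step 5: alpha = 0.05. fail to reject H0.

n_eff = 13, pos = 10, neg = 3, p = 0.092285, fail to reject H0.


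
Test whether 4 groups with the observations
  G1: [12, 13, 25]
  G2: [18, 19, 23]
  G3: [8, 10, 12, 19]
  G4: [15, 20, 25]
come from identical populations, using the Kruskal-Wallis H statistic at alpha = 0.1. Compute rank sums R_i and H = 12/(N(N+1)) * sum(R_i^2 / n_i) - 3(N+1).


Step 1: Combine all N = 13 observations and assign midranks.
sorted (value, group, rank): (8,G3,1), (10,G3,2), (12,G1,3.5), (12,G3,3.5), (13,G1,5), (15,G4,6), (18,G2,7), (19,G2,8.5), (19,G3,8.5), (20,G4,10), (23,G2,11), (25,G1,12.5), (25,G4,12.5)
Step 2: Sum ranks within each group.
R_1 = 21 (n_1 = 3)
R_2 = 26.5 (n_2 = 3)
R_3 = 15 (n_3 = 4)
R_4 = 28.5 (n_4 = 3)
Step 3: H = 12/(N(N+1)) * sum(R_i^2/n_i) - 3(N+1)
     = 12/(13*14) * (21^2/3 + 26.5^2/3 + 15^2/4 + 28.5^2/3) - 3*14
     = 0.065934 * 708.083 - 42
     = 4.686813.
Step 4: Ties present; correction factor C = 1 - 18/(13^3 - 13) = 0.991758. Corrected H = 4.686813 / 0.991758 = 4.725762.
Step 5: Under H0, H ~ chi^2(3); p-value = 0.193015.
Step 6: alpha = 0.1. fail to reject H0.

H = 4.7258, df = 3, p = 0.193015, fail to reject H0.


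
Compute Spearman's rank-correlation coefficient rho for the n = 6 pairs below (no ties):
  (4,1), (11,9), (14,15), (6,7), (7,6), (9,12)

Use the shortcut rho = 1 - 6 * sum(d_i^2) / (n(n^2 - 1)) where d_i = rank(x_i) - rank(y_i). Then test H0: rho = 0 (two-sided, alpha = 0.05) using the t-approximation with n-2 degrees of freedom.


Step 1: Rank x and y separately (midranks; no ties here).
rank(x): 4->1, 11->5, 14->6, 6->2, 7->3, 9->4
rank(y): 1->1, 9->4, 15->6, 7->3, 6->2, 12->5
Step 2: d_i = R_x(i) - R_y(i); compute d_i^2.
  (1-1)^2=0, (5-4)^2=1, (6-6)^2=0, (2-3)^2=1, (3-2)^2=1, (4-5)^2=1
sum(d^2) = 4.
Step 3: rho = 1 - 6*4 / (6*(6^2 - 1)) = 1 - 24/210 = 0.885714.
Step 4: Under H0, t = rho * sqrt((n-2)/(1-rho^2)) = 3.8158 ~ t(4).
Step 5: Two-sided p-value from the t-distribution with 4 df = 0.018845.
Step 6: alpha = 0.05. reject H0.

rho = 0.8857, p = 0.018845, reject H0 at alpha = 0.05.


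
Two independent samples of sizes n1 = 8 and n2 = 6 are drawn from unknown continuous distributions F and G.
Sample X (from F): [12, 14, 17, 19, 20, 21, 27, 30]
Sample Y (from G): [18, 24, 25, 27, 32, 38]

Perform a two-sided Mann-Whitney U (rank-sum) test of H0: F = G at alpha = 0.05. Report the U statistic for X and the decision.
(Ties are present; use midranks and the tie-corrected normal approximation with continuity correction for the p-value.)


Step 1: Combine and sort all 14 observations; assign midranks.
sorted (value, group): (12,X), (14,X), (17,X), (18,Y), (19,X), (20,X), (21,X), (24,Y), (25,Y), (27,X), (27,Y), (30,X), (32,Y), (38,Y)
ranks: 12->1, 14->2, 17->3, 18->4, 19->5, 20->6, 21->7, 24->8, 25->9, 27->10.5, 27->10.5, 30->12, 32->13, 38->14
Step 2: Rank sum for X: R1 = 1 + 2 + 3 + 5 + 6 + 7 + 10.5 + 12 = 46.5.
Step 3: U_X = R1 - n1(n1+1)/2 = 46.5 - 8*9/2 = 46.5 - 36 = 10.5.
       U_Y = n1*n2 - U_X = 48 - 10.5 = 37.5.
Step 4: Ties are present, so use the tie-corrected normal approximation (with continuity correction) for the p-value.
Step 5: p-value = 0.092930; compare to alpha = 0.05. fail to reject H0.

U_X = 10.5, p = 0.092930, fail to reject H0 at alpha = 0.05.


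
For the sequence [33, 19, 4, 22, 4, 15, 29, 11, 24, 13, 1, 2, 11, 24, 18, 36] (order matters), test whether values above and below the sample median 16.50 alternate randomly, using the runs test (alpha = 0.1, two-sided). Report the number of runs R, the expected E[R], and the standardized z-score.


Step 1: Compute median = 16.50; label A = above, B = below.
Labels in order: AABABBABABBBBAAA  (n_A = 8, n_B = 8)
Step 2: Count runs R = 9.
Step 3: Under H0 (random ordering), E[R] = 2*n_A*n_B/(n_A+n_B) + 1 = 2*8*8/16 + 1 = 9.0000.
        Var[R] = 2*n_A*n_B*(2*n_A*n_B - n_A - n_B) / ((n_A+n_B)^2 * (n_A+n_B-1)) = 14336/3840 = 3.7333.
        SD[R] = 1.9322.
Step 4: R = E[R], so z = 0 with no continuity correction.
Step 5: Two-sided p-value via normal approximation = 2*(1 - Phi(|z|)) = 1.000000.
Step 6: alpha = 0.1. fail to reject H0.

R = 9, z = 0.0000, p = 1.000000, fail to reject H0.


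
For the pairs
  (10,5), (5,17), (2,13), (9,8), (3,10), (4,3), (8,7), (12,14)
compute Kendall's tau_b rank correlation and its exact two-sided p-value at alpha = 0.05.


Step 1: Enumerate the 28 unordered pairs (i,j) with i<j and classify each by sign(x_j-x_i) * sign(y_j-y_i).
  (1,2):dx=-5,dy=+12->D; (1,3):dx=-8,dy=+8->D; (1,4):dx=-1,dy=+3->D; (1,5):dx=-7,dy=+5->D
  (1,6):dx=-6,dy=-2->C; (1,7):dx=-2,dy=+2->D; (1,8):dx=+2,dy=+9->C; (2,3):dx=-3,dy=-4->C
  (2,4):dx=+4,dy=-9->D; (2,5):dx=-2,dy=-7->C; (2,6):dx=-1,dy=-14->C; (2,7):dx=+3,dy=-10->D
  (2,8):dx=+7,dy=-3->D; (3,4):dx=+7,dy=-5->D; (3,5):dx=+1,dy=-3->D; (3,6):dx=+2,dy=-10->D
  (3,7):dx=+6,dy=-6->D; (3,8):dx=+10,dy=+1->C; (4,5):dx=-6,dy=+2->D; (4,6):dx=-5,dy=-5->C
  (4,7):dx=-1,dy=-1->C; (4,8):dx=+3,dy=+6->C; (5,6):dx=+1,dy=-7->D; (5,7):dx=+5,dy=-3->D
  (5,8):dx=+9,dy=+4->C; (6,7):dx=+4,dy=+4->C; (6,8):dx=+8,dy=+11->C; (7,8):dx=+4,dy=+7->C
Step 2: C = 13, D = 15, total pairs = 28.
Step 3: tau = (C - D)/(n(n-1)/2) = (13 - 15)/28 = -0.071429.
Step 4: Exact two-sided p-value (enumerate n! = 40320 permutations of y under H0): p = 0.904861.
Step 5: alpha = 0.05. fail to reject H0.

tau_b = -0.0714 (C=13, D=15), p = 0.904861, fail to reject H0.


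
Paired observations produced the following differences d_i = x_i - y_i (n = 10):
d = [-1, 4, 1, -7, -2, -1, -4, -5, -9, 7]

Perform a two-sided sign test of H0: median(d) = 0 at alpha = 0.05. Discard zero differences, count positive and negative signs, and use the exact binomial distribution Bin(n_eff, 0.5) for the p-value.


Step 1: Discard zero differences. Original n = 10; n_eff = number of nonzero differences = 10.
Nonzero differences (with sign): -1, +4, +1, -7, -2, -1, -4, -5, -9, +7
Step 2: Count signs: positive = 3, negative = 7.
Step 3: Under H0: P(positive) = 0.5, so the number of positives S ~ Bin(10, 0.5).
Step 4: Two-sided exact p-value = sum of Bin(10,0.5) probabilities at or below the observed probability = 0.343750.
Step 5: alpha = 0.05. fail to reject H0.

n_eff = 10, pos = 3, neg = 7, p = 0.343750, fail to reject H0.


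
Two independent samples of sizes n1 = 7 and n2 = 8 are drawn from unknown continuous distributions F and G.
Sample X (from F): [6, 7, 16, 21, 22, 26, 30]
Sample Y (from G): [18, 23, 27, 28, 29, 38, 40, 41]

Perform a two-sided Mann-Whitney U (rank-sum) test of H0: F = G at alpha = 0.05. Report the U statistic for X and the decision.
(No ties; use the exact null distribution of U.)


Step 1: Combine and sort all 15 observations; assign midranks.
sorted (value, group): (6,X), (7,X), (16,X), (18,Y), (21,X), (22,X), (23,Y), (26,X), (27,Y), (28,Y), (29,Y), (30,X), (38,Y), (40,Y), (41,Y)
ranks: 6->1, 7->2, 16->3, 18->4, 21->5, 22->6, 23->7, 26->8, 27->9, 28->10, 29->11, 30->12, 38->13, 40->14, 41->15
Step 2: Rank sum for X: R1 = 1 + 2 + 3 + 5 + 6 + 8 + 12 = 37.
Step 3: U_X = R1 - n1(n1+1)/2 = 37 - 7*8/2 = 37 - 28 = 9.
       U_Y = n1*n2 - U_X = 56 - 9 = 47.
Step 4: No ties, so the exact null distribution of U (based on enumerating the C(15,7) = 6435 equally likely rank assignments) gives the two-sided p-value.
Step 5: p-value = 0.028904; compare to alpha = 0.05. reject H0.

U_X = 9, p = 0.028904, reject H0 at alpha = 0.05.


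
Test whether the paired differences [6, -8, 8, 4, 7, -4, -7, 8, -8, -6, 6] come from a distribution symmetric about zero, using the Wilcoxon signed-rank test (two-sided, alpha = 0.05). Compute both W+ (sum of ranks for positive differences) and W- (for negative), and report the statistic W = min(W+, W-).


Step 1: Drop any zero differences (none here) and take |d_i|.
|d| = [6, 8, 8, 4, 7, 4, 7, 8, 8, 6, 6]
Step 2: Midrank |d_i| (ties get averaged ranks).
ranks: |6|->4, |8|->9.5, |8|->9.5, |4|->1.5, |7|->6.5, |4|->1.5, |7|->6.5, |8|->9.5, |8|->9.5, |6|->4, |6|->4
Step 3: Attach original signs; sum ranks with positive sign and with negative sign.
W+ = 4 + 9.5 + 1.5 + 6.5 + 9.5 + 4 = 35
W- = 9.5 + 1.5 + 6.5 + 9.5 + 4 = 31
(Check: W+ + W- = 66 should equal n(n+1)/2 = 66.)
Step 4: Test statistic W = min(W+, W-) = 31.
Step 5: Ties in |d|, so use the tie-corrected normal approximation.
        E[W] = n(n+1)/4 = 11*12/4 = 33.
        Tie groups: |d|=4 (t=2), |d|=6 (t=3), |d|=7 (t=2), |d|=8 (t=4); sum(t^3 - t) = 96.
        Var[W] = n(n+1)(2n+1)/24 - sum(t^3-t)/48 = 3036/24 - 96/48 = 124.5.
        z = (W - E[W]) / sqrt(Var[W]) = (31 - 33) / 11.1580 = -0.1792.
        Two-sided p = 2*Phi(z) = 0.857746.
Step 6: alpha = 0.05. fail to reject H0.

W+ = 35, W- = 31, W = min = 31, p = 0.857746, fail to reject H0.


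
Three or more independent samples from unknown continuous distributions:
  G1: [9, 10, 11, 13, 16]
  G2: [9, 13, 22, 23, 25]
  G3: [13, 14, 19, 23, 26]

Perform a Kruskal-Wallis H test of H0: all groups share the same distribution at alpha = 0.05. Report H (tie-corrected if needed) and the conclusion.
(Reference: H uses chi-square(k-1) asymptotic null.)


Step 1: Combine all N = 15 observations and assign midranks.
sorted (value, group, rank): (9,G1,1.5), (9,G2,1.5), (10,G1,3), (11,G1,4), (13,G1,6), (13,G2,6), (13,G3,6), (14,G3,8), (16,G1,9), (19,G3,10), (22,G2,11), (23,G2,12.5), (23,G3,12.5), (25,G2,14), (26,G3,15)
Step 2: Sum ranks within each group.
R_1 = 23.5 (n_1 = 5)
R_2 = 45 (n_2 = 5)
R_3 = 51.5 (n_3 = 5)
Step 3: H = 12/(N(N+1)) * sum(R_i^2/n_i) - 3(N+1)
     = 12/(15*16) * (23.5^2/5 + 45^2/5 + 51.5^2/5) - 3*16
     = 0.050000 * 1045.9 - 48
     = 4.295000.
Step 4: Ties present; correction factor C = 1 - 36/(15^3 - 15) = 0.989286. Corrected H = 4.295000 / 0.989286 = 4.341516.
Step 5: Under H0, H ~ chi^2(2); p-value = 0.114091.
Step 6: alpha = 0.05. fail to reject H0.

H = 4.3415, df = 2, p = 0.114091, fail to reject H0.
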